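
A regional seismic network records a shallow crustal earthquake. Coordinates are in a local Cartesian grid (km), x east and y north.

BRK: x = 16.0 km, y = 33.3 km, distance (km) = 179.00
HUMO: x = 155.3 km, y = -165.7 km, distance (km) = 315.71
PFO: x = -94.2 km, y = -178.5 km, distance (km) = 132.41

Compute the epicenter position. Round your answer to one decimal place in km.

(-140.1, -54.3)

Circle about each station: (x − 16.0)² + (y − 33.3)² = 179.00²; (x − 155.3)² + (y + 165.7)² = 315.71²; (x + 94.2)² + (y + 178.5)² = 132.41².
Subtracting pairs of circle equations eliminates x²+y² and gives linear equations (the radical axes):
278.6 x − 398.0 y = -17422.11
-220.4 x − 423.6 y = 53879.59
Solving the 2×2 system: x ≈ -140.1, y ≈ -54.3 km.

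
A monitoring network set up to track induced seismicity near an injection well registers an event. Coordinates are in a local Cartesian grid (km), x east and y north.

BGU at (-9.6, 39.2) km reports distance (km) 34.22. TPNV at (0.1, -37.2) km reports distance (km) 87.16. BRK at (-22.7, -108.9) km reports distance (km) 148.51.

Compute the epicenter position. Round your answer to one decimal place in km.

Circle about each station: (x + 9.6)² + (y − 39.2)² = 34.22²; (x − 0.1)² + (y + 37.2)² = 87.16²; (x + 22.7)² + (y + 108.9)² = 148.51².
Subtracting pairs of circle equations eliminates x²+y² and gives linear equations (the radical axes):
19.4 x − 152.8 y = -6670.81
-26.2 x − 296.2 y = -10138.51
Solving the 2×2 system: x ≈ -43.8, y ≈ 38.1 km.

(-43.8, 38.1)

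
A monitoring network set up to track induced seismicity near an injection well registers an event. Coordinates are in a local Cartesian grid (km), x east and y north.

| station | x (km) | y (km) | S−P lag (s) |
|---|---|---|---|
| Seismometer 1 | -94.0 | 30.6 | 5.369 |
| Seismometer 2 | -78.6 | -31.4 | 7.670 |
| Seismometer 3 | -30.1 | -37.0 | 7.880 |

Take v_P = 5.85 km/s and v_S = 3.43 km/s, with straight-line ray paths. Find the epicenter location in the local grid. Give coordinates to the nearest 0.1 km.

(-49.8, 25.3)

Distance from S−P lag: d = Δt · v_P v_S / (v_P − v_S) = Δt · (5.85·3.43)/(5.85−3.43) ≈ 8.2915·Δt.
So d_Seismometer 1 = 44.52, d_Seismometer 2 = 63.60, d_Seismometer 3 = 65.34 km.
Circle about each station: (x + 94.0)² + (y − 30.6)² = 44.52²; (x + 78.6)² + (y + 31.4)² = 63.60²; (x + 30.1)² + (y + 37.0)² = 65.34².
Subtracting pairs of circle equations eliminates x²+y² and gives linear equations (the radical axes):
30.8 x − 124.0 y = -4671.37
127.8 x − 135.2 y = -9784.64
Solving the 2×2 system: x ≈ -49.8, y ≈ 25.3 km.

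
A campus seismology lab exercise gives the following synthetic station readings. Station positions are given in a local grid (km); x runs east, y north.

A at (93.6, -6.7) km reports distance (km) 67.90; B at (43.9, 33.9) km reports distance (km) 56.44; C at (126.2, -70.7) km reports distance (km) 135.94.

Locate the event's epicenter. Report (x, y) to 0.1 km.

Circle about each station: (x − 93.6)² + (y + 6.7)² = 67.90²; (x − 43.9)² + (y − 33.9)² = 56.44²; (x − 126.2)² + (y + 70.7)² = 135.94².
Subtracting pairs of circle equations eliminates x²+y² and gives linear equations (the radical axes):
-99.4 x + 81.2 y = -4304.49
65.2 x − 128.0 y = -1750.19
Solving the 2×2 system: x ≈ 93.3, y ≈ 61.2 km.

93.3 km east, 61.2 km north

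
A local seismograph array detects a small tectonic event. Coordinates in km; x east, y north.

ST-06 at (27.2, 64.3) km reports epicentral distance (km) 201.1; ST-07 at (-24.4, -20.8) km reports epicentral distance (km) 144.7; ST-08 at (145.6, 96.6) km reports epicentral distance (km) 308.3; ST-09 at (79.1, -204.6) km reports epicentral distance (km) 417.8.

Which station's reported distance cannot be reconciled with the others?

Solve using three stations at a time. Using ST-06, ST-08, ST-09 (subtract circle equations pairwise → linear system) gives (x, y) ≈ (-159.9, 138.1).
Distances from that point to each station vs reported:
  ST-06: calculated 201.2 vs reported 201.1 → residual 0.1 km
  ST-07: calculated 208.9 vs reported 144.7 → residual 64.2 km
  ST-08: calculated 308.3 vs reported 308.3 → residual 0.0 km
  ST-09: calculated 417.8 vs reported 417.8 → residual 0.0 km
ST-06, ST-08, ST-09 are mutually consistent (residuals ≈ 0); ST-07 is off by 64.2 km.

ST-07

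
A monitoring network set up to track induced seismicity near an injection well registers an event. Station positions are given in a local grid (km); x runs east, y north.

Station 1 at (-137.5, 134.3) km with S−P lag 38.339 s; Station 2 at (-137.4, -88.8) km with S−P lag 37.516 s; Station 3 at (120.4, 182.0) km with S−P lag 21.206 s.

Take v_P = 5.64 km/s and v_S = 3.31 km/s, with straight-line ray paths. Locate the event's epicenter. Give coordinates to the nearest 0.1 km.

145.1 km east, 13.9 km north

Distance from S−P lag: d = Δt · v_P v_S / (v_P − v_S) = Δt · (5.64·3.31)/(5.64−3.31) ≈ 8.0122·Δt.
So d_Station 1 = 307.18, d_Station 2 = 300.59, d_Station 3 = 169.91 km.
Circle about each station: (x + 137.5)² + (y − 134.3)² = 307.18²; (x + 137.4)² + (y + 88.8)² = 300.59²; (x − 120.4)² + (y − 182.0)² = 169.91².
Subtracting the Station 1 equation from the Station 2 and Station 3 equations removes the quadratic terms:
0.2 x − 446.2 y = -6173.34
515.8 x + 95.4 y = 76167.56
Solving the 2×2 system: x ≈ 145.1, y ≈ 13.9 km.
Check against Station 1 (with the unrounded x, y): √((x + 137.5)²+(y − 134.3)²) = 307.18 ≈ 307.18 km. ✓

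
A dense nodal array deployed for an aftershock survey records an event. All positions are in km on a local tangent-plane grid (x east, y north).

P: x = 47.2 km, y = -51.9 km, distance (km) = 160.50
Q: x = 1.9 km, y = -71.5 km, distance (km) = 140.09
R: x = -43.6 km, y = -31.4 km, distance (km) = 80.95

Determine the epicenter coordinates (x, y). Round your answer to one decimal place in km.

-86.1 km east, 37.5 km north

Circle about each station: (x − 47.2)² + (y + 51.9)² = 160.50²; (x − 1.9)² + (y + 71.5)² = 140.09²; (x + 43.6)² + (y + 31.4)² = 80.95².
Subtracting pairs of circle equations eliminates x²+y² and gives linear equations (the radical axes):
-90.6 x − 39.2 y = 6329.45
-181.6 x + 41.0 y = 17172.82
Solving the 2×2 system: x ≈ -86.1, y ≈ 37.5 km.
Check against P (with the unrounded x, y): √((x − 47.2)²+(y + 51.9)²) = 160.51 ≈ 160.50 km. ✓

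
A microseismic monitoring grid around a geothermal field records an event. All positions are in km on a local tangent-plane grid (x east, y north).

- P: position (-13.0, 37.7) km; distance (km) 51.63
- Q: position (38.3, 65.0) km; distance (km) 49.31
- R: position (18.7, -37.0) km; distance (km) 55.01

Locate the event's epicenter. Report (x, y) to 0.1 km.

33.8 km east, 15.9 km north

Circle about each station: (x + 13.0)² + (y − 37.7)² = 51.63²; (x − 38.3)² + (y − 65.0)² = 49.31²; (x − 18.7)² + (y + 37.0)² = 55.01².
Subtracting pairs of circle equations eliminates x²+y² and gives linear equations (the radical axes):
102.6 x + 54.6 y = 4335.78
63.4 x − 149.4 y = -232.04
Solving the 2×2 system: x ≈ 33.8, y ≈ 15.9 km.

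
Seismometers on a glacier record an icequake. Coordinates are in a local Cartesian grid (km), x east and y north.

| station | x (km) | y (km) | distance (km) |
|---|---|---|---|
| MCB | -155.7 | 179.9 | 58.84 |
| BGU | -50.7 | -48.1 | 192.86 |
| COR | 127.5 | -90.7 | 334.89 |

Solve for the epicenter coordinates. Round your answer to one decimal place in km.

x ≈ -124.2 km, y ≈ 130.2 km

Circle about each station: (x + 155.7)² + (y − 179.9)² = 58.84²; (x + 50.7)² + (y + 48.1)² = 192.86²; (x − 127.5)² + (y + 90.7)² = 334.89².
Subtracting the MCB equation from the BGU and COR equations removes the quadratic terms:
210.0 x − 456.0 y = -85455.23
566.4 x − 541.2 y = -140812.93
Solving the 2×2 system: x ≈ -124.2, y ≈ 130.2 km.
Check against MCB (with the unrounded x, y): √((x + 155.7)²+(y − 179.9)²) = 58.84 ≈ 58.84 km. ✓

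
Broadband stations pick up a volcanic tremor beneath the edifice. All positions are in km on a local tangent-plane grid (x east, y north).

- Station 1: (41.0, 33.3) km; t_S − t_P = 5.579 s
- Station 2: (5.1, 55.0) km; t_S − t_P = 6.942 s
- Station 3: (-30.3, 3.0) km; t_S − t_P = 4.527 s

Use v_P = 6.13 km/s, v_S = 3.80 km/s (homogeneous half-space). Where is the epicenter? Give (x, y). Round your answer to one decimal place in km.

11.6 km east, -14.1 km north

Distance from S−P lag: d = Δt · v_P v_S / (v_P − v_S) = Δt · (6.13·3.80)/(6.13−3.80) ≈ 9.9974·Δt.
So d_Station 1 = 55.78, d_Station 2 = 69.40, d_Station 3 = 45.26 km.
Circle about each station: (x − 41.0)² + (y − 33.3)² = 55.78²; (x − 5.1)² + (y − 55.0)² = 69.40²; (x + 30.3)² + (y − 3.0)² = 45.26².
Subtracting pairs of circle equations eliminates x²+y² and gives linear equations (the radical axes):
-71.8 x + 43.4 y = -1443.83
-142.6 x − 60.6 y = -799.86
Solving the 2×2 system: x ≈ 11.6, y ≈ -14.1 km.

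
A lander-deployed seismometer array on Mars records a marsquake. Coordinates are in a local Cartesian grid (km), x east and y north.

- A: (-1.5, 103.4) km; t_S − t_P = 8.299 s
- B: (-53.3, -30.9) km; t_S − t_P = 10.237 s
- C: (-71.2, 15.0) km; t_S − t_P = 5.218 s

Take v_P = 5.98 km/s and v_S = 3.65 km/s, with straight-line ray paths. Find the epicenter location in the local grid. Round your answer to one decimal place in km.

(-68.4, 63.8)

Distance from S−P lag: d = Δt · v_P v_S / (v_P − v_S) = Δt · (5.98·3.65)/(5.98−3.65) ≈ 9.3678·Δt.
So d_A = 77.74, d_B = 95.90, d_C = 48.88 km.
Circle about each station: (x + 1.5)² + (y − 103.4)² = 77.74²; (x + 53.3)² + (y + 30.9)² = 95.90²; (x + 71.2)² + (y − 15.0)² = 48.88².
Subtracting the A equation from the B and C equations removes the quadratic terms:
-103.6 x − 268.6 y = -10051.41
-139.4 x − 176.8 y = -1745.12
Solving the 2×2 system: x ≈ -68.4, y ≈ 63.8 km.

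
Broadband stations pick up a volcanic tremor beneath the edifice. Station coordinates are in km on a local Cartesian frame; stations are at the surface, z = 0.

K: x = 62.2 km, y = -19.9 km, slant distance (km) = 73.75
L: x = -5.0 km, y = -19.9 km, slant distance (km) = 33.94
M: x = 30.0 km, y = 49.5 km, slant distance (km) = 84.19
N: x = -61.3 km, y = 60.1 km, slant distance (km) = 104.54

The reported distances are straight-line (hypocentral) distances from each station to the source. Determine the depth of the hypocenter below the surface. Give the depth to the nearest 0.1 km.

z ≈ 33.9 km

Each station gives a sphere (x−x_i)² + (y−y_i)² + z² = d_i² (stations at z=0).
Subtracting the K sphere from L and M: z² cancels, leaving linear equations in x and y:
-134.4 x + 0.0 y = 443.30
-64.4 x + 138.8 y = -2563.49
Solving: x ≈ -3.298, y ≈ -19.999 km (keep extra digits for the depth step; rounded: -3.3, -20.0).
Then from the K sphere: z² = 73.75² − (x − 62.2)² − (y + 19.9)² with x = -3.298, y = -19.999, so z ≈ 33.898 ≈ 33.9 km.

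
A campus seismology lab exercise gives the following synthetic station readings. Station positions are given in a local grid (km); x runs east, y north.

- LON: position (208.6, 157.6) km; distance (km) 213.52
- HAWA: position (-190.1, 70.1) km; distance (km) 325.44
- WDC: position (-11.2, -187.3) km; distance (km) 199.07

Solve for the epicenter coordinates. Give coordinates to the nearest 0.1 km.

Circle about each station: (x − 208.6)² + (y − 157.6)² = 213.52²; (x + 190.1)² + (y − 70.1)² = 325.44²; (x + 11.2)² + (y + 187.3)² = 199.07².
Subtracting the LON equation from the HAWA and WDC equations removes the quadratic terms:
-797.4 x − 175.0 y = -87620.10
-439.6 x − 689.8 y = -27183.06
Solving the 2×2 system: x ≈ 117.7, y ≈ -35.6 km.

117.7 km east, -35.6 km north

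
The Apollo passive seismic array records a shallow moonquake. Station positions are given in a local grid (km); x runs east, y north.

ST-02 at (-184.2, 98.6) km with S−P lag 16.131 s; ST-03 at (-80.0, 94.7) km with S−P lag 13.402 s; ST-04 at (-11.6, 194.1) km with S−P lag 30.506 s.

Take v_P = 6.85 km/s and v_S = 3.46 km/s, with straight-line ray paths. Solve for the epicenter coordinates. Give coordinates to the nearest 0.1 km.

Distance from S−P lag: d = Δt · v_P v_S / (v_P − v_S) = Δt · (6.85·3.46)/(6.85−3.46) ≈ 6.9914·Δt.
So d_ST-02 = 112.78, d_ST-03 = 93.70, d_ST-04 = 213.28 km.
Circle about each station: (x + 184.2)² + (y − 98.6)² = 112.78²; (x + 80.0)² + (y − 94.7)² = 93.70²; (x + 11.6)² + (y − 194.1)² = 213.28².
Subtracting the ST-02 equation from the ST-03 and ST-04 equations removes the quadratic terms:
208.4 x − 7.8 y = -24343.87
345.2 x + 191.0 y = -38611.26
Solving the 2×2 system: x ≈ -116.5, y ≈ 8.4 km.

x ≈ -116.5 km, y ≈ 8.4 km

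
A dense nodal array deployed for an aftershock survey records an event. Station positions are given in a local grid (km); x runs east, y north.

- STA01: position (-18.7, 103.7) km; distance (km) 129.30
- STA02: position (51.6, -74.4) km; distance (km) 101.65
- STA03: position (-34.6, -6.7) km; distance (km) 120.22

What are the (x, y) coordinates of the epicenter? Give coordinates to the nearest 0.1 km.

Circle about each station: (x + 18.7)² + (y − 103.7)² = 129.30²; (x − 51.6)² + (y + 74.4)² = 101.65²; (x + 34.6)² + (y + 6.7)² = 120.22².
Subtracting pairs of circle equations eliminates x²+y² and gives linear equations (the radical axes):
140.6 x − 356.2 y = 3480.31
-31.8 x − 220.8 y = -7595.69
Solving the 2×2 system: x ≈ 82.0, y ≈ 22.6 km.

x ≈ 82.0 km, y ≈ 22.6 km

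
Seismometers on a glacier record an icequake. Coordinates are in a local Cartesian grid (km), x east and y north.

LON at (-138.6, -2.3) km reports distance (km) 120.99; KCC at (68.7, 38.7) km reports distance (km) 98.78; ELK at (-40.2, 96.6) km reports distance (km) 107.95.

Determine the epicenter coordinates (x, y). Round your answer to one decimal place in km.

Circle about each station: (x + 138.6)² + (y + 2.3)² = 120.99²; (x − 68.7)² + (y − 38.7)² = 98.78²; (x + 40.2)² + (y − 96.6)² = 107.95².
Subtracting the LON equation from the KCC and ELK equations removes the quadratic terms:
414.6 x + 82.0 y = -8116.78
196.8 x + 197.8 y = -5282.27
Solving the 2×2 system: x ≈ -17.8, y ≈ -9.0 km.

x ≈ -17.8 km, y ≈ -9.0 km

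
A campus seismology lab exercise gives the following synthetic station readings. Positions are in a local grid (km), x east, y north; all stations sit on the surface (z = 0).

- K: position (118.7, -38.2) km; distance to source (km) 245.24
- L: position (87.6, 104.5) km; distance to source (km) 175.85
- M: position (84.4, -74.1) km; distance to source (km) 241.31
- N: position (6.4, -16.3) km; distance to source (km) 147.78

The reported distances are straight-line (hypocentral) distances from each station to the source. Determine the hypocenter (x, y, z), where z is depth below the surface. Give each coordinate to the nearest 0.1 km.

Each station gives a sphere (x−x_i)² + (y−y_i)² + z² = d_i² (stations at z=0).
Subtracting the K sphere from L and M: z² cancels, leaving linear equations in x and y:
-62.2 x + 285.4 y = 32264.52
-68.6 x − 71.8 y = -1022.62
Solving: x ≈ -84.208, y ≈ 94.698 km (keep extra digits for the depth step; rounded: -84.2, 94.7).
Then from the K sphere: z² = 245.24² − (x − 118.7)² − (y + 38.2)² with x = -84.208, y = 94.698, so z ≈ 36.182 ≈ 36.2 km.

(-84.2, 94.7, 36.2)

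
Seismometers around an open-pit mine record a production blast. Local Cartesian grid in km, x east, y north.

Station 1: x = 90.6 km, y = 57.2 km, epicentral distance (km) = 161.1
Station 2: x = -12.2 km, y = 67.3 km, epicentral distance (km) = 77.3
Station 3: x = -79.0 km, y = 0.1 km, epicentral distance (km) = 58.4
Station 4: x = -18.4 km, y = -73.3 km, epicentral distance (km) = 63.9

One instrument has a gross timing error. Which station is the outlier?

Solve using three stations at a time. Using Station 2, Station 3, Station 4 (subtract circle equations pairwise → linear system) gives (x, y) ≈ (-21.4, -9.5).
Distances from that point to each station vs reported:
  Station 1: calculated 130.3 vs reported 161.1 → residual 30.8 km
  Station 2: calculated 77.3 vs reported 77.3 → residual 0.0 km
  Station 3: calculated 58.4 vs reported 58.4 → residual 0.0 km
  Station 4: calculated 63.9 vs reported 63.9 → residual 0.0 km
Station 2, Station 3, Station 4 are mutually consistent (residuals ≈ 0); Station 1 is off by 30.8 km.

Station 1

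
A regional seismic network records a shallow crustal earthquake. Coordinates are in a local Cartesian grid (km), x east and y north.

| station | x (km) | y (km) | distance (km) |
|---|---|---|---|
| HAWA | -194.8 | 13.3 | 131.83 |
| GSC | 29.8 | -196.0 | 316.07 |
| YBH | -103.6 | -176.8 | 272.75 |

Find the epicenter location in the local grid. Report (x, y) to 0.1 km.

-91.9 km east, 95.7 km north

Circle about each station: (x + 194.8)² + (y − 13.3)² = 131.83²; (x − 29.8)² + (y + 196.0)² = 316.07²; (x + 103.6)² + (y + 176.8)² = 272.75².
Subtracting the HAWA equation from the GSC and YBH equations removes the quadratic terms:
449.2 x − 418.6 y = -81340.99
182.4 x − 380.2 y = -53146.14
Solving the 2×2 system: x ≈ -91.9, y ≈ 95.7 km.
Check against HAWA (with the unrounded x, y): √((x + 194.8)²+(y − 13.3)²) = 131.82 ≈ 131.83 km. ✓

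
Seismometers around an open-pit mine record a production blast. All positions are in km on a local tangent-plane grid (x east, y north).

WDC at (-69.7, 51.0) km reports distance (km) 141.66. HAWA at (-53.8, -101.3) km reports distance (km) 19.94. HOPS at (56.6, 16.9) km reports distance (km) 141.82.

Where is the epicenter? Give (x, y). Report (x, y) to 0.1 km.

x ≈ -39.5 km, y ≈ -87.4 km

Circle about each station: (x + 69.7)² + (y − 51.0)² = 141.66²; (x + 53.8)² + (y + 101.3)² = 19.94²; (x − 56.6)² + (y − 16.9)² = 141.82².
Subtracting the WDC equation from the HAWA and HOPS equations removes the quadratic terms:
31.8 x − 304.6 y = 25366.99
252.6 x − 68.2 y = -4015.28
Solving the 2×2 system: x ≈ -39.5, y ≈ -87.4 km.
Check against WDC (with the unrounded x, y): √((x + 69.7)²+(y − 51.0)²) = 141.66 ≈ 141.66 km. ✓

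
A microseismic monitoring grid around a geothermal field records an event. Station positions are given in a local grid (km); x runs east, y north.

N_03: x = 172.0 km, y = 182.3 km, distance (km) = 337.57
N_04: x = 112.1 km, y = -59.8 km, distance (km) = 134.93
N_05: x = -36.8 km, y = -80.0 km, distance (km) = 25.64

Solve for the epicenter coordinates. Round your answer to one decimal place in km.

Circle about each station: (x − 172.0)² + (y − 182.3)² = 337.57²; (x − 112.1)² + (y + 59.8)² = 134.93²; (x + 36.8)² + (y + 80.0)² = 25.64².
Subtracting the N_03 equation from the N_04 and N_05 equations removes the quadratic terms:
-119.8 x − 484.2 y = 49072.56
-417.6 x − 524.6 y = 58233.05
Solving the 2×2 system: x ≈ -17.6, y ≈ -97.0 km.

x ≈ -17.6 km, y ≈ -97.0 km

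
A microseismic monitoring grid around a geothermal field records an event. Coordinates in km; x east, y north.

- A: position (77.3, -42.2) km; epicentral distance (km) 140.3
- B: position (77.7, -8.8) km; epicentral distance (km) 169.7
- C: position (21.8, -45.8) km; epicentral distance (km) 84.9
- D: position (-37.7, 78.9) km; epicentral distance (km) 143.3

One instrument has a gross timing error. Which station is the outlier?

B

Solve using three stations at a time. Using A, C, D (subtract circle equations pairwise → linear system) gives (x, y) ≈ (-61.6, -62.5).
Distances from that point to each station vs reported:
  A: calculated 140.4 vs reported 140.3 → residual 0.1 km
  B: calculated 149.3 vs reported 169.7 → residual 20.4 km
  C: calculated 85.1 vs reported 84.9 → residual 0.2 km
  D: calculated 143.4 vs reported 143.3 → residual 0.1 km
A, C, D are mutually consistent (residuals ≈ 0); B is off by 20.4 km.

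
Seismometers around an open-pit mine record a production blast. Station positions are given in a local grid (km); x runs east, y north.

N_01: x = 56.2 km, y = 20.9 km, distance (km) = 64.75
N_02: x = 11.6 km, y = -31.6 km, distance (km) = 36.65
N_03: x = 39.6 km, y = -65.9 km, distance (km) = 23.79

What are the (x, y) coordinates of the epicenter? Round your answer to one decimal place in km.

Circle about each station: (x − 56.2)² + (y − 20.9)² = 64.75²; (x − 11.6)² + (y + 31.6)² = 36.65²; (x − 39.6)² + (y + 65.9)² = 23.79².
Subtracting the N_01 equation from the N_02 and N_03 equations removes the quadratic terms:
-89.2 x − 105.0 y = 387.21
-33.2 x − 173.6 y = 5942.32
Solving the 2×2 system: x ≈ 46.4, y ≈ -43.1 km.
Check against N_01 (with the unrounded x, y): √((x − 56.2)²+(y − 20.9)²) = 64.75 ≈ 64.75 km. ✓

x ≈ 46.4 km, y ≈ -43.1 km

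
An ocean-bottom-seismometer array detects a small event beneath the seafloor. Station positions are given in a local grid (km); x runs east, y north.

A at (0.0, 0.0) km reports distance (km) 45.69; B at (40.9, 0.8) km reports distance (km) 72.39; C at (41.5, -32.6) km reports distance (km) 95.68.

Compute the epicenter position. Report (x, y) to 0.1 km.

Circle about each station: x² + y² = 45.69²; (x − 40.9)² + (y − 0.8)² = 72.39²; (x − 41.5)² + (y + 32.6)² = 95.68².
Subtracting the A equation from the B and C equations removes the quadratic terms:
81.8 x + 1.6 y = -1479.29
83.0 x − 65.2 y = -4282.08
Solving the 2×2 system: x ≈ -18.9, y ≈ 41.6 km.
Check against A (with the unrounded x, y): √(x²+y²) = 45.71 ≈ 45.69 km. ✓

-18.9 km east, 41.6 km north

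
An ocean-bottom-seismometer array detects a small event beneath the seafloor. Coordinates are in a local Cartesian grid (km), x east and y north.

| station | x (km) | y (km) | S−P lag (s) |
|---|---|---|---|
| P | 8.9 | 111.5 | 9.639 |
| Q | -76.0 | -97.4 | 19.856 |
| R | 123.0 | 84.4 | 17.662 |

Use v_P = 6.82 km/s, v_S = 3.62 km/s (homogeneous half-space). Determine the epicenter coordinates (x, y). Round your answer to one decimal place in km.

Distance from S−P lag: d = Δt · v_P v_S / (v_P − v_S) = Δt · (6.82·3.62)/(6.82−3.62) ≈ 7.7151·Δt.
So d_P = 74.37, d_Q = 153.19, d_R = 136.26 km.
Circle about each station: (x − 8.9)² + (y − 111.5)² = 74.37²; (x + 76.0)² + (y + 97.4)² = 153.19²; (x − 123.0)² + (y − 84.4)² = 136.26².
Subtracting the P equation from the Q and R equations removes the quadratic terms:
-169.8 x − 417.8 y = -15184.98
228.2 x − 54.2 y = -3294.99
Solving the 2×2 system: x ≈ -5.3, y ≈ 38.5 km.

(-5.3, 38.5)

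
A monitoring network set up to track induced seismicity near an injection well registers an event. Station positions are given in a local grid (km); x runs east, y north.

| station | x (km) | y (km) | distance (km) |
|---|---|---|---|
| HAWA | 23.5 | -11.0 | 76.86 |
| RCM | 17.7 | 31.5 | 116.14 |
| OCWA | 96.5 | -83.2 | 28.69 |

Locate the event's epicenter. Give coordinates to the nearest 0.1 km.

(70.0, -72.2)

Circle about each station: (x − 23.5)² + (y + 11.0)² = 76.86²; (x − 17.7)² + (y − 31.5)² = 116.14²; (x − 96.5)² + (y + 83.2)² = 28.69².
Subtracting pairs of circle equations eliminates x²+y² and gives linear equations (the radical axes):
-11.6 x + 85.0 y = -6948.75
146.0 x − 144.4 y = 20645.58
Solving the 2×2 system: x ≈ 70.0, y ≈ -72.2 km.
Check against HAWA (with the unrounded x, y): √((x − 23.5)²+(y + 11.0)²) = 76.86 ≈ 76.86 km. ✓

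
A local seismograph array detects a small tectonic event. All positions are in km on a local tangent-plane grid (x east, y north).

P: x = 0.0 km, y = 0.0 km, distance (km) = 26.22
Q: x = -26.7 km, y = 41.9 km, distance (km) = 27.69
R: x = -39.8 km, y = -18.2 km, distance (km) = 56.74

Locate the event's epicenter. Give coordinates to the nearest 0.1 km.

Circle about each station: x² + y² = 26.22²; (x + 26.7)² + (y − 41.9)² = 27.69²; (x + 39.8)² + (y + 18.2)² = 56.74².
Subtracting pairs of circle equations eliminates x²+y² and gives linear equations (the radical axes):
-53.4 x + 83.8 y = 2389.25
-79.6 x − 36.4 y = -616.66
Solving the 2×2 system: x ≈ -4.1, y ≈ 25.9 km.

-4.1 km east, 25.9 km north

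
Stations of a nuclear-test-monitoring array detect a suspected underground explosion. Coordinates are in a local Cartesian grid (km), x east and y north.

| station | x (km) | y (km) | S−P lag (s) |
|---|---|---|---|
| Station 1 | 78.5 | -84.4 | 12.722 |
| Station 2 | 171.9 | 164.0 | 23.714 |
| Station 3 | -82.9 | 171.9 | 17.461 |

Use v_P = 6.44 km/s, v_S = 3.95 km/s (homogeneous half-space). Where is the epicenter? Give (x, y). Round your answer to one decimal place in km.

(-13.2, 7.7)

Distance from S−P lag: d = Δt · v_P v_S / (v_P − v_S) = Δt · (6.44·3.95)/(6.44−3.95) ≈ 10.2161·Δt.
So d_Station 1 = 129.97, d_Station 2 = 242.26, d_Station 3 = 178.38 km.
Circle about each station: (x − 78.5)² + (y + 84.4)² = 129.97²; (x − 171.9)² + (y − 164.0)² = 242.26²; (x + 82.9)² + (y − 171.9)² = 178.38².
Subtracting pairs of circle equations eliminates x²+y² and gives linear equations (the radical axes):
186.8 x + 496.8 y = 1362.29
-322.8 x + 512.6 y = 8209.19
Solving the 2×2 system: x ≈ -13.2, y ≈ 7.7 km.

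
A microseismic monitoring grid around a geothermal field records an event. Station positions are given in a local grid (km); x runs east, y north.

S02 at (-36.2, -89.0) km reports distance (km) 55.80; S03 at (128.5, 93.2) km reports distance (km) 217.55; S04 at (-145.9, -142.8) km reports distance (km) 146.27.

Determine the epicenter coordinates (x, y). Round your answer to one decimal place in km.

Circle about each station: (x + 36.2)² + (y + 89.0)² = 55.80²; (x − 128.5)² + (y − 93.2)² = 217.55²; (x + 145.9)² + (y + 142.8)² = 146.27².
Subtracting the S02 equation from the S03 and S04 equations removes the quadratic terms:
329.4 x + 364.4 y = -28247.31
-219.4 x − 107.6 y = 14165.94
Solving the 2×2 system: x ≈ -47.7, y ≈ -34.4 km.

x ≈ -47.7 km, y ≈ -34.4 km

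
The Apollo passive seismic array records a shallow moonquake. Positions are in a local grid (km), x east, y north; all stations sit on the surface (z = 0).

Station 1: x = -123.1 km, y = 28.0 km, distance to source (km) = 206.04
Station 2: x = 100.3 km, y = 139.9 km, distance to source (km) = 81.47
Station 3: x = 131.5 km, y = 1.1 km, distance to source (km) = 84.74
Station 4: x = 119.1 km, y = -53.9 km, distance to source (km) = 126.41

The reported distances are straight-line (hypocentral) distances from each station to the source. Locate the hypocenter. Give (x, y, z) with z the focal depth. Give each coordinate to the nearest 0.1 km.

Each station gives a sphere (x−x_i)² + (y−y_i)² + z² = d_i² (stations at z=0).
Subtracting the Station 1 sphere from Station 2 and Station 3: z² cancels, leaving linear equations in x and y:
446.8 x + 223.8 y = 49509.61
509.2 x − 53.8 y = 36627.46
Solving: x ≈ 78.704, y ≈ 64.097 km (keep extra digits for the depth step; rounded: 78.7, 64.1).
Then from the Station 1 sphere: z² = 206.04² − (x + 123.1)² − (y − 28.0)² with x = 78.704, y = 64.097, so z ≈ 20.607 ≈ 20.6 km.

(78.7, 64.1, 20.6)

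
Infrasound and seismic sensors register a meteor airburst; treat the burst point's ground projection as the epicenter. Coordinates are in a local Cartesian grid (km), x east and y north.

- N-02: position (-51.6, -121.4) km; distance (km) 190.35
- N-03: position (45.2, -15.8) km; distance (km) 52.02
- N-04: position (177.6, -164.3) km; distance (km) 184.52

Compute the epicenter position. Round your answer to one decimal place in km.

Circle about each station: (x + 51.6)² + (y + 121.4)² = 190.35²; (x − 45.2)² + (y + 15.8)² = 52.02²; (x − 177.6)² + (y + 164.3)² = 184.52².
Subtracting the N-02 equation from the N-03 and N-04 equations removes the quadratic terms:
193.6 x + 211.2 y = 18419.20
458.4 x − 85.8 y = 43321.22
Solving the 2×2 system: x ≈ 94.6, y ≈ 0.5 km.
Check against N-02 (with the unrounded x, y): √((x + 51.6)²+(y + 121.4)²) = 190.35 ≈ 190.35 km. ✓

x ≈ 94.6 km, y ≈ 0.5 km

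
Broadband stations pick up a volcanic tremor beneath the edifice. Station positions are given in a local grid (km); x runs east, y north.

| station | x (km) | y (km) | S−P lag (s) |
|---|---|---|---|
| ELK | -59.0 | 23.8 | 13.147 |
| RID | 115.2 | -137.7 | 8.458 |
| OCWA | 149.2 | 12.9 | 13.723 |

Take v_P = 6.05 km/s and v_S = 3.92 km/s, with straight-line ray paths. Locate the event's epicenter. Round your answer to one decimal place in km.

(34.9, -88.5)

Distance from S−P lag: d = Δt · v_P v_S / (v_P − v_S) = Δt · (6.05·3.92)/(6.05−3.92) ≈ 11.1343·Δt.
So d_ELK = 146.38, d_RID = 94.17, d_OCWA = 152.80 km.
Circle about each station: (x + 59.0)² + (y − 23.8)² = 146.38²; (x − 115.2)² + (y + 137.7)² = 94.17²; (x − 149.2)² + (y − 12.9)² = 152.80².
Subtracting the ELK equation from the RID and OCWA equations removes the quadratic terms:
348.4 x − 323.0 y = 40744.01
416.4 x − 21.8 y = 16458.87
Solving the 2×2 system: x ≈ 34.9, y ≈ -88.5 km.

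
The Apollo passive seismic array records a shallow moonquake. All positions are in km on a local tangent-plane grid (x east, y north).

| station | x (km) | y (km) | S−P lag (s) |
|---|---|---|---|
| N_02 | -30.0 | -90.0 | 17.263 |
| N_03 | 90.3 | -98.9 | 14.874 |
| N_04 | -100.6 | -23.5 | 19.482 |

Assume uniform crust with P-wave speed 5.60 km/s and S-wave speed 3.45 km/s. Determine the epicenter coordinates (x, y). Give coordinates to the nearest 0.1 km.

Distance from S−P lag: d = Δt · v_P v_S / (v_P − v_S) = Δt · (5.60·3.45)/(5.60−3.45) ≈ 8.9860·Δt.
So d_N_02 = 155.13, d_N_03 = 133.66, d_N_04 = 175.07 km.
Circle about each station: (x + 30.0)² + (y + 90.0)² = 155.13²; (x − 90.3)² + (y + 98.9)² = 133.66²; (x + 100.6)² + (y + 23.5)² = 175.07².
Subtracting pairs of circle equations eliminates x²+y² and gives linear equations (the radical axes):
240.6 x − 17.8 y = 15135.62
-141.2 x + 133.0 y = -4911.58
Solving the 2×2 system: x ≈ 65.3, y ≈ 32.4 km.
Check against N_02 (with the unrounded x, y): √((x + 30.0)²+(y + 90.0)²) = 155.13 ≈ 155.13 km. ✓

x ≈ 65.3 km, y ≈ 32.4 km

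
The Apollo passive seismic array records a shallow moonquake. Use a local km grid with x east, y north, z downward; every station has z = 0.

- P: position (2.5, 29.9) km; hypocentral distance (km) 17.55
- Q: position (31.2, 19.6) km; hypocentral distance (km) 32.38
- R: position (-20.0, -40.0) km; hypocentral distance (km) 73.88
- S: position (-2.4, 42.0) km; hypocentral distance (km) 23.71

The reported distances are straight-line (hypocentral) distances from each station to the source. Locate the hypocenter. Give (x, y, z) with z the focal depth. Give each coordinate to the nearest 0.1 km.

Each station gives a sphere (x−x_i)² + (y−y_i)² + z² = d_i² (stations at z=0).
Subtracting the P sphere from Q and R: z² cancels, leaving linear equations in x and y:
57.4 x − 20.6 y = -283.12
-45.0 x − 139.8 y = -4050.51
Solving: x ≈ 4.900, y ≈ 27.396 km (keep extra digits for the depth step; rounded: 4.9, 27.4).
Then from the P sphere: z² = 17.55² − (x − 2.5)² − (y − 29.9)² with x = 4.900, y = 27.396, so z ≈ 17.204 ≈ 17.2 km.

x ≈ 4.9 km, y ≈ 27.4 km, depth ≈ 17.2 km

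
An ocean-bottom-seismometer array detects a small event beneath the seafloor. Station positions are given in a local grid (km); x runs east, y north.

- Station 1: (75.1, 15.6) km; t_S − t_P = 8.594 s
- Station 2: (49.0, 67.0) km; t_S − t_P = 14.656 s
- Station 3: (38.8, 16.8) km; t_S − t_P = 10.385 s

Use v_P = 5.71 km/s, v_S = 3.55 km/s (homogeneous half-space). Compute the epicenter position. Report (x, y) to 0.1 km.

x ≈ 95.6 km, y ≈ -62.4 km

Distance from S−P lag: d = Δt · v_P v_S / (v_P − v_S) = Δt · (5.71·3.55)/(5.71−3.55) ≈ 9.3845·Δt.
So d_Station 1 = 80.65, d_Station 2 = 137.54, d_Station 3 = 97.46 km.
Circle about each station: (x − 75.1)² + (y − 15.6)² = 80.65²; (x − 49.0)² + (y − 67.0)² = 137.54²; (x − 38.8)² + (y − 16.8)² = 97.46².
Subtracting the Station 1 equation from the Station 2 and Station 3 equations removes the quadratic terms:
-52.2 x + 102.8 y = -11406.20
-72.6 x + 2.4 y = -7089.72
Solving the 2×2 system: x ≈ 95.6, y ≈ -62.4 km.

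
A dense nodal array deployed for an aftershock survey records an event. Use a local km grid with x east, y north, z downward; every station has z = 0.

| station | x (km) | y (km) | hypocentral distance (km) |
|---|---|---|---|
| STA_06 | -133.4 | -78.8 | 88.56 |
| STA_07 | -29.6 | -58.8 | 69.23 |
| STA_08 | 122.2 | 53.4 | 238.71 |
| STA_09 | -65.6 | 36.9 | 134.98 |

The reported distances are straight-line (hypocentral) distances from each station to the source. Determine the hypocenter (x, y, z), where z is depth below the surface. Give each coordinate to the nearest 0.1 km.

Each station gives a sphere (x−x_i)² + (y−y_i)² + z² = d_i² (stations at z=0).
Subtracting the STA_06 sphere from STA_07 and STA_08: z² cancels, leaving linear equations in x and y:
207.6 x + 40.0 y = -16621.32
511.2 x + 264.4 y = -55360.19
Solving: x ≈ -63.304, y ≈ -86.987 km (keep extra digits for the depth step; rounded: -63.3, -87.0).
Then from the STA_06 sphere: z² = 88.56² − (x + 133.4)² − (y + 78.8)² with x = -63.304, y = -86.987, so z ≈ 53.501 ≈ 53.5 km.

x ≈ -63.3 km, y ≈ -87.0 km, depth ≈ 53.5 km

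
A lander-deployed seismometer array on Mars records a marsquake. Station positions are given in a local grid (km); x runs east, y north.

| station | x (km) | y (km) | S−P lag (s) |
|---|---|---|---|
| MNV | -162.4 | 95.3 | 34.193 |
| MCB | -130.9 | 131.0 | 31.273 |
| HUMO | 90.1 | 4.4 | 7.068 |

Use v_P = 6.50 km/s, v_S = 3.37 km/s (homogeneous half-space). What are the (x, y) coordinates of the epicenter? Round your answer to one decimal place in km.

Distance from S−P lag: d = Δt · v_P v_S / (v_P − v_S) = Δt · (6.50·3.37)/(6.50−3.37) ≈ 6.9984·Δt.
So d_MNV = 239.30, d_MCB = 218.86, d_HUMO = 49.46 km.
Circle about each station: (x + 162.4)² + (y − 95.3)² = 239.30²; (x + 130.9)² + (y − 131.0)² = 218.86²; (x − 90.1)² + (y − 4.4)² = 49.46².
Subtracting the MNV equation from the MCB and HUMO equations removes the quadratic terms:
63.0 x + 71.4 y = 8204.75
505.0 x − 181.8 y = 27499.72
Solving the 2×2 system: x ≈ 72.7, y ≈ 50.7 km.
Check against MNV (with the unrounded x, y): √((x + 162.4)²+(y − 95.3)²) = 239.31 ≈ 239.30 km. ✓

72.7 km east, 50.7 km north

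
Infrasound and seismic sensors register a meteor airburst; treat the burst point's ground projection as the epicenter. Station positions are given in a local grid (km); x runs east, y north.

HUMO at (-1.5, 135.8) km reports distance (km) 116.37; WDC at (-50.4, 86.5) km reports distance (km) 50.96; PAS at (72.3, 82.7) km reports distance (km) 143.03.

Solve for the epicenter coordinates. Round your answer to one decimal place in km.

-63.3 km east, 37.2 km north

Circle about each station: (x + 1.5)² + (y − 135.8)² = 116.37²; (x + 50.4)² + (y − 86.5)² = 50.96²; (x − 72.3)² + (y − 82.7)² = 143.03².
Subtracting the HUMO equation from the WDC and PAS equations removes the quadratic terms:
-97.8 x − 98.6 y = 2523.58
147.6 x − 106.2 y = -13292.91
Solving the 2×2 system: x ≈ -63.3, y ≈ 37.2 km.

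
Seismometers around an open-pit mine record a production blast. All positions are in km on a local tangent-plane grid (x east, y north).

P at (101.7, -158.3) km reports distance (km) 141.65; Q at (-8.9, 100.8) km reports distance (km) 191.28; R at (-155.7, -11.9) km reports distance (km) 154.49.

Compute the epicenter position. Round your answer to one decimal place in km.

-22.4 km east, -90.0 km north

Circle about each station: (x − 101.7)² + (y + 158.3)² = 141.65²; (x + 8.9)² + (y − 100.8)² = 191.28²; (x + 155.7)² + (y + 11.9)² = 154.49².
Subtracting the P equation from the Q and R equations removes the quadratic terms:
-221.2 x + 518.2 y = -41685.25
-514.8 x + 292.8 y = -14820.12
Solving the 2×2 system: x ≈ -22.4, y ≈ -90.0 km.
Check against P (with the unrounded x, y): √((x − 101.7)²+(y + 158.3)²) = 141.65 ≈ 141.65 km. ✓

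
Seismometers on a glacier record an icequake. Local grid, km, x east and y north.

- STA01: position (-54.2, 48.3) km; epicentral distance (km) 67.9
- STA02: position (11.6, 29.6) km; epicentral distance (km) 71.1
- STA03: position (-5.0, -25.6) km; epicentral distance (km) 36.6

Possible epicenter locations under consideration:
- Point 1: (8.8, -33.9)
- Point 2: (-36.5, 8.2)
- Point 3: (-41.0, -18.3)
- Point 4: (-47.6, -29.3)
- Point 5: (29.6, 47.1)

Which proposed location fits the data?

Point 3

For each candidate, compare |candidate − station| to the reported distance:
Point 1: residuals STA01 35.7, STA02 7.5, STA03 20.5 → max 35.7 km
Point 2: residuals STA01 24.1, STA02 18.5, STA03 9.6 → max 24.1 km
Point 3: residuals STA01 0.0, STA02 0.0, STA03 0.1 → max 0.1 km
Point 4: residuals STA01 10.0, STA02 12.4, STA03 6.2 → max 12.4 km
Point 5: residuals STA01 15.9, STA02 46.0, STA03 43.9 → max 46.0 km
Only Point 3 has all residuals ≈ 0.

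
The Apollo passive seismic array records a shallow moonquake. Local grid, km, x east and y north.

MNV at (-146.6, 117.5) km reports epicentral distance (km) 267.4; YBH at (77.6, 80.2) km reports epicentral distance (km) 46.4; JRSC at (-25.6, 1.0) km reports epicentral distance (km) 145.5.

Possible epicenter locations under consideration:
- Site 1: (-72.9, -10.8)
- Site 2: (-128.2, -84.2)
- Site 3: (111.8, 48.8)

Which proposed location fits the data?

For each candidate, compare |candidate − station| to the reported distance:
Site 1: residuals MNV 119.4, YBH 129.5, JRSC 96.8 → max 129.5 km
Site 2: residuals MNV 64.9, YBH 217.0, JRSC 12.1 → max 217.0 km
Site 3: residuals MNV 0.0, YBH 0.0, JRSC 0.0 → max 0.0 km
Only Site 3 has all residuals ≈ 0.

Site 3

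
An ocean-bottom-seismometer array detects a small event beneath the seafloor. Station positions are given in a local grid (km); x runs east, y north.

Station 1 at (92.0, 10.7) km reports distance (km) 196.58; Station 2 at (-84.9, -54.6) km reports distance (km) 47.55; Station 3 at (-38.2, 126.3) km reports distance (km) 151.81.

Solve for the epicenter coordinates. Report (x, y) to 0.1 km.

Circle about each station: (x − 92.0)² + (y − 10.7)² = 196.58²; (x + 84.9)² + (y + 54.6)² = 47.55²; (x + 38.2)² + (y − 126.3)² = 151.81².
Subtracting pairs of circle equations eliminates x²+y² and gives linear equations (the radical axes):
-353.8 x − 130.6 y = 37993.37
-260.4 x + 231.2 y = 24429.86
Solving the 2×2 system: x ≈ -103.4, y ≈ -10.8 km.

-103.4 km east, -10.8 km north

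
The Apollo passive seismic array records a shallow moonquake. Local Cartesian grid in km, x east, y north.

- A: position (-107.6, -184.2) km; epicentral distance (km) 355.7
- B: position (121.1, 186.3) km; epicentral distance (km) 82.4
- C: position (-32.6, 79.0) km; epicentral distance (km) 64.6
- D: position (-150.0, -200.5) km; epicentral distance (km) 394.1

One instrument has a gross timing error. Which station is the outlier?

Solve using three stations at a time. Using A, B, D (subtract circle equations pairwise → linear system) gives (x, y) ≈ (95.3, 108.0).
Distances from that point to each station vs reported:
  A: calculated 355.7 vs reported 355.7 → residual 0.0 km
  B: calculated 82.5 vs reported 82.4 → residual 0.1 km
  C: calculated 131.1 vs reported 64.6 → residual 66.5 km
  D: calculated 394.1 vs reported 394.1 → residual 0.0 km
A, B, D are mutually consistent (residuals ≈ 0); C is off by 66.5 km.

C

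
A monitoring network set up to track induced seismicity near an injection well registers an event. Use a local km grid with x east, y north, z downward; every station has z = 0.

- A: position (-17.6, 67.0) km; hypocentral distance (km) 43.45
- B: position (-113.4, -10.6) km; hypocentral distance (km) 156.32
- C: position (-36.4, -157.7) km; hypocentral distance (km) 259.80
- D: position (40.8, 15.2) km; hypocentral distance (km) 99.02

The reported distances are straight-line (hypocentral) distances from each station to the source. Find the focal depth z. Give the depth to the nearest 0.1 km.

depth ≈ 26.8 km

Each station gives a sphere (x−x_i)² + (y−y_i)² + z² = d_i² (stations at z=0).
Subtracting the A sphere from B and C: z² cancels, leaving linear equations in x and y:
-191.6 x − 155.2 y = -14374.88
-37.6 x − 449.4 y = -44212.65
Solving: x ≈ -5.005, y ≈ 98.800 km (keep extra digits for the depth step; rounded: -5.0, 98.8).
Then from the A sphere: z² = 43.45² − (x + 17.6)² − (y − 67.0)² with x = -5.005, y = 98.800, so z ≈ 26.796 ≈ 26.8 km.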